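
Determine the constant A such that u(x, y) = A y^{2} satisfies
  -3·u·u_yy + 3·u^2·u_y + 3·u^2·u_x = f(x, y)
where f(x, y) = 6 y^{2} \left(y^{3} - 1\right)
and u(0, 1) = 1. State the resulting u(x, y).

Substitute the ansatz u = A y^{2} into the left-hand side.
Derivatives of the ansatz:
  u_yy = 2 A
  u_y = 2 A y
  u_x = 0
Term by term:
  -3·u·u_yy = - 6 A^{2} y^{2}
  3·u^2·u_y = 6 A^{3} y^{5}
  3·u^2·u_x = 0
So the left-hand side equals
  6 A^{3} y^{5} - 6 A^{2} y^{2}
This must equal f(x, y) identically; expanded, f = 6 y^{5} - 6 y^{2}.
Matching coefficients of the independent functions:
  [y^{2}]:  - 6 A^{2} = -6
  [y^{5}]:  6 A^{3} = 6
Solving: A = 1.
Check against the point condition:
  u(0, 1) = 1  ⟹  A = 1  ✓
Hence u(x, y) = y^{2}.

Answer: u(x, y) = y^{2}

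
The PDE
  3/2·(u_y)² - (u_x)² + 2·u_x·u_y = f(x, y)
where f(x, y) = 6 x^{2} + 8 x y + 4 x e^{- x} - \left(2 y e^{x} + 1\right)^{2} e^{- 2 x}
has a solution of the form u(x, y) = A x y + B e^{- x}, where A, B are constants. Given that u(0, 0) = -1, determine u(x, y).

Answer: u(x, y) = 2 x y - e^{- x}

Derivation:
Substitute the ansatz u = A x y + B e^{- x} into the left-hand side.
Derivatives of the ansatz:
  u_y = A x
  u_x = A y - B e^{- x}
Term by term:
  3/2·(u_y)² = \frac{3 A^{2} x^{2}}{2}
  -(u_x)² = - A^{2} y^{2} + 2 A B y e^{- x} - B^{2} e^{- 2 x}
  2·u_x·u_y = 2 A^{2} x y - 2 A B x e^{- x}
So the left-hand side equals
  \frac{3 A^{2} x^{2}}{2} + 2 A^{2} x y - A^{2} y^{2} - 2 A B x e^{- x} + 2 A B y e^{- x} - B^{2} e^{- 2 x}
This must equal f(x, y) identically; expanded, f = 6 x^{2} + 8 x y + 4 x e^{- x} - 4 y^{2} - 4 y e^{- x} - e^{- 2 x}.
Matching coefficients of the independent functions:
  [x^{2}]:  \frac{3 A^{2}}{2} = 6
  [y^{2}]:  - A^{2} = -4
  [x y]:  2 A^{2} = 8
  [x e^{- x}]:  - 2 A B = 4
  [y e^{- x}]:  2 A B = -4
  [e^{- 2 x}]:  - B^{2} = -1
These equations allow (A, B) = (-2, 1) or (2, -1).
Impose the point condition(s):
  u(0, 0) = -1  ⟹  B = -1
Only A = 2, B = -1 satisfies everything.
Hence u(x, y) = 2 x y - e^{- x}.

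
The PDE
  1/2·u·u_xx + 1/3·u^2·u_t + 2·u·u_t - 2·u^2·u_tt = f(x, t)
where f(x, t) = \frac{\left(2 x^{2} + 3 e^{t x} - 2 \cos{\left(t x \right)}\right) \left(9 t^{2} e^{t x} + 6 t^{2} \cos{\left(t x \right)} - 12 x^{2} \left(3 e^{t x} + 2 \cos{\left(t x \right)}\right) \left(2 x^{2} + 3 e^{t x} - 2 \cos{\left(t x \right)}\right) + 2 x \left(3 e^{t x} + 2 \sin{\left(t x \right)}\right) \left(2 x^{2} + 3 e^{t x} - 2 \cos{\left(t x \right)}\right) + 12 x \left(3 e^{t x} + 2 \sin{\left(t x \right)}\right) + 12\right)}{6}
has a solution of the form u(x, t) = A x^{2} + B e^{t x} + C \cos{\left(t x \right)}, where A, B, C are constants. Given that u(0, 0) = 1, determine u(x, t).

Substitute the ansatz u = A x^{2} + B e^{t x} + C \cos{\left(t x \right)} into the left-hand side.
Derivatives of the ansatz:
  u_xx = 2 A + B t^{2} e^{t x} - C t^{2} \cos{\left(t x \right)}
  u_t = B x e^{t x} - C x \sin{\left(t x \right)}
  u_tt = B x^{2} e^{t x} - C x^{2} \cos{\left(t x \right)}
Term by term:
  1/2·u·u_xx = A^{2} x^{2} + \frac{A B t^{2} x^{2} e^{t x}}{2} + A B e^{t x} - \frac{A C t^{2} x^{2} \cos{\left(t x \right)}}{2} + A C \cos{\left(t x \right)} + \frac{B^{2} t^{2} e^{2 t x}}{2} - \frac{C^{2} t^{2} \cos^{2}{\left(t x \right)}}{2}
  1/3·u^2·u_t = \frac{A^{2} B x^{5} e^{t x}}{3} - \frac{A^{2} C x^{5} \sin{\left(t x \right)}}{3} + \frac{2 A B^{2} x^{3} e^{2 t x}}{3} - \frac{2 A B C x^{3} e^{t x} \sin{\left(t x \right)}}{3} + \frac{2 A B C x^{3} e^{t x} \cos{\left(t x \right)}}{3} - \frac{2 A C^{2} x^{3} \sin{\left(t x \right)} \cos{\left(t x \right)}}{3} + \frac{B^{3} x e^{3 t x}}{3} - \frac{B^{2} C x e^{2 t x} \sin{\left(t x \right)}}{3} + \frac{2 B^{2} C x e^{2 t x} \cos{\left(t x \right)}}{3} - \frac{2 B C^{2} x e^{t x} \sin{\left(t x \right)} \cos{\left(t x \right)}}{3} + \frac{B C^{2} x e^{t x} \cos^{2}{\left(t x \right)}}{3} - \frac{C^{3} x \sin{\left(t x \right)} \cos^{2}{\left(t x \right)}}{3}
  2·u·u_t = 2 A B x^{3} e^{t x} - 2 A C x^{3} \sin{\left(t x \right)} + 2 B^{2} x e^{2 t x} - 2 B C x e^{t x} \sin{\left(t x \right)} + 2 B C x e^{t x} \cos{\left(t x \right)} - 2 C^{2} x \sin{\left(t x \right)} \cos{\left(t x \right)}
  -2·u^2·u_tt = - 2 A^{2} B x^{6} e^{t x} + 2 A^{2} C x^{6} \cos{\left(t x \right)} - 4 A B^{2} x^{4} e^{2 t x} + 4 A C^{2} x^{4} \cos^{2}{\left(t x \right)} - 2 B^{3} x^{2} e^{3 t x} - 2 B^{2} C x^{2} e^{2 t x} \cos{\left(t x \right)} + 2 B C^{2} x^{2} e^{t x} \cos^{2}{\left(t x \right)} + 2 C^{3} x^{2} \cos^{3}{\left(t x \right)}
Sum these and collect like terms in the independent variables.
This must equal f(x, t) identically; expanded, f = 3 t^{2} x^{2} e^{t x} + 2 t^{2} x^{2} \cos{\left(t x \right)} + \frac{9 t^{2} e^{2 t x}}{2} - 2 t^{2} \cos^{2}{\left(t x \right)} - 24 x^{6} e^{t x} - 16 x^{6} \cos{\left(t x \right)} + 4 x^{5} e^{t x} + \frac{8 x^{5} \sin{\left(t x \right)}}{3} - 72 x^{4} e^{2 t x} + 32 x^{4} \cos^{2}{\left(t x \right)} + 12 x^{3} e^{2 t x} + 8 x^{3} e^{t x} \sin{\left(t x \right)} - 8 x^{3} e^{t x} \cos{\left(t x \right)} + 12 x^{3} e^{t x} - \frac{16 x^{3} \sin{\left(t x \right)} \cos{\left(t x \right)}}{3} + 8 x^{3} \sin{\left(t x \right)} - 54 x^{2} e^{3 t x} + 36 x^{2} e^{2 t x} \cos{\left(t x \right)} + 24 x^{2} e^{t x} \cos^{2}{\left(t x \right)} - 16 x^{2} \cos^{3}{\left(t x \right)} + 4 x^{2} + 9 x e^{3 t x} + 6 x e^{2 t x} \sin{\left(t x \right)} - 12 x e^{2 t x} \cos{\left(t x \right)} + 18 x e^{2 t x} - 8 x e^{t x} \sin{\left(t x \right)} \cos{\left(t x \right)} + 12 x e^{t x} \sin{\left(t x \right)} + 4 x e^{t x} \cos^{2}{\left(t x \right)} - 12 x e^{t x} \cos{\left(t x \right)} + \frac{8 x \sin{\left(t x \right)} \cos^{2}{\left(t x \right)}}{3} - 8 x \sin{\left(t x \right)} \cos{\left(t x \right)} + 6 e^{t x} - 4 \cos{\left(t x \right)}.
Matching coefficients of the independent functions:
(each divided by its leading coefficient; functions giving the same equation are listed together)
  [x^{2}]:  A^{2} - 4 = 0
  [t^{2} e^{2 t x}, x e^{2 t x}]:  B^{2} - 9 = 0
  [t^{2} \cos^{2}{\left(t x \right)}, x \sin{\left(t x \right)} \cos{\left(t x \right)}]:  C^{2} - 4 = 0
  [x e^{3 t x}, x^{2} e^{3 t x}]:  B^{3} - 27 = 0
  [x^{2} \cos^{3}{\left(t x \right)}, x \sin{\left(t x \right)} \cos^{2}{\left(t x \right)}]:  C^{3} + 8 = 0
  [x^{3} e^{t x}, t^{2} x^{2} e^{t x}, e^{t x}]:  A B - 6 = 0
  [x^{3} e^{2 t x}, x^{4} e^{2 t x}]:  A B^{2} - 18 = 0
  [x^{3} \sin{\left(t x \right)}, t^{2} x^{2} \cos{\left(t x \right)}, \cos{\left(t x \right)}]:  A C + 4 = 0
  [x^{4} \cos^{2}{\left(t x \right)}, x^{3} \sin{\left(t x \right)} \cos{\left(t x \right)}]:  A C^{2} - 8 = 0
  [x^{5} e^{t x}, x^{6} e^{t x}]:  A^{2} B - 12 = 0
  [x^{5} \sin{\left(t x \right)}, x^{6} \cos{\left(t x \right)}]:  A^{2} C + 8 = 0
  [x e^{t x} \sin{\left(t x \right)}, x e^{t x} \cos{\left(t x \right)}]:  B C + 6 = 0
  [x e^{t x} \cos^{2}{\left(t x \right)}, x^{2} e^{t x} \cos^{2}{\left(t x \right)}, x e^{t x} \sin{\left(t x \right)} \cos{\left(t x \right)}]:  B C^{2} - 12 = 0
  [x e^{2 t x} \sin{\left(t x \right)}, x e^{2 t x} \cos{\left(t x \right)}, x^{2} e^{2 t x} \cos{\left(t x \right)}]:  B^{2} C + 18 = 0
  [x^{3} e^{t x} \sin{\left(t x \right)}, x^{3} e^{t x} \cos{\left(t x \right)}]:  A B C + 12 = 0
Solving: A = 2, B = 3, C = -2.
Check against the point condition:
  u(0, 0) = 1  ⟹  B + C = 1  ✓
Hence u(x, t) = 2 x^{2} + 3 e^{t x} - 2 \cos{\left(t x \right)}.

Answer: u(x, t) = 2 x^{2} + 3 e^{t x} - 2 \cos{\left(t x \right)}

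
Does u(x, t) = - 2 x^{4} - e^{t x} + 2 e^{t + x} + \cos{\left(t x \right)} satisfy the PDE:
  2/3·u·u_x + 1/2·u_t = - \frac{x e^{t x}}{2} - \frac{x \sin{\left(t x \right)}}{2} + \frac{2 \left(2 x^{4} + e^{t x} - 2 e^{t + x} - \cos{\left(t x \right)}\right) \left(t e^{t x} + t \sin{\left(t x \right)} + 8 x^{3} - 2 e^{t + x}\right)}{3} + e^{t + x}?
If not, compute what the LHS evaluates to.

Evaluate each term of the left-hand side for u = - 2 x^{4} - e^{t x} + 2 e^{t + x} + \cos{\left(t x \right)}.
Derivatives:
  u_x = - t e^{t x} - t \sin{\left(t x \right)} - 8 x^{3} + 2 e^{t} e^{x}
  u_t = - x e^{t x} - x \sin{\left(t x \right)} + 2 e^{t} e^{x}
Terms:
  2/3·u·u_x = \frac{2 \left(2 x^{4} + e^{t x} - 2 e^{t + x} - \cos{\left(t x \right)}\right) \left(t e^{t x} + t \sin{\left(t x \right)} + 8 x^{3} - 2 e^{t + x}\right)}{3}
  1/2·u_t = - \frac{x e^{t x}}{2} - \frac{x \sin{\left(t x \right)}}{2} + e^{t + x}
Sum: LHS = - \frac{x e^{t x}}{2} - \frac{x \sin{\left(t x \right)}}{2} + \frac{2 \left(2 x^{4} + e^{t x} - 2 e^{t + x} - \cos{\left(t x \right)}\right) \left(t e^{t x} + t \sin{\left(t x \right)} + 8 x^{3} - 2 e^{t + x}\right)}{3} + e^{t + x}
This is exactly the given right-hand side, so u is a solution.

Answer: Yes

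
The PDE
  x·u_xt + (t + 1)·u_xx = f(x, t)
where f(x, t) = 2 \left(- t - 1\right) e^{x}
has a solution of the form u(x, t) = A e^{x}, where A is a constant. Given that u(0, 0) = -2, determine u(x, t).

Answer: u(x, t) = - 2 e^{x}

Derivation:
Substitute the ansatz u = A e^{x} into the left-hand side.
Derivatives of the ansatz:
  u_xt = 0
  u_xx = A e^{x}
Term by term:
  x·u_xt = 0
  (t + 1)·u_xx = A t e^{x} + A e^{x}
So the left-hand side equals
  A t e^{x} + A e^{x}
This must equal f(x, t) identically; expanded, f = - 2 t e^{x} - 2 e^{x}.
Matching coefficients of the independent functions:
  [t e^{x}, e^{x}]:  A = -2
Solving: A = -2.
Check against the point condition:
  u(0, 0) = -2  ⟹  A = -2  ✓
Hence u(x, t) = - 2 e^{x}.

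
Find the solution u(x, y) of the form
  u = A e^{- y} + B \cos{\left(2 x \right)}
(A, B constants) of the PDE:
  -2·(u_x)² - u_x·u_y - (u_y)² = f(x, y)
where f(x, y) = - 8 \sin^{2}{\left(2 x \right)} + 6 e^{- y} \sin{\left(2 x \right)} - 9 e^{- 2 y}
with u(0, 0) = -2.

Substitute the ansatz u = A e^{- y} + B \cos{\left(2 x \right)} into the left-hand side.
Derivatives of the ansatz:
  u_x = - 2 B \sin{\left(2 x \right)}
  u_y = - A e^{- y}
Term by term:
  -2·(u_x)² = - 8 B^{2} \sin^{2}{\left(2 x \right)}
  -u_x·u_y = - 2 A B e^{- y} \sin{\left(2 x \right)}
  -(u_y)² = - A^{2} e^{- 2 y}
So the left-hand side equals
  - A^{2} e^{- 2 y} - 2 A B e^{- y} \sin{\left(2 x \right)} - 8 B^{2} \sin^{2}{\left(2 x \right)}
This must equal f(x, y) = - 8 \sin^{2}{\left(2 x \right)} + 6 e^{- y} \sin{\left(2 x \right)} - 9 e^{- 2 y} identically.
Matching coefficients of the independent functions:
  [e^{- y} \sin{\left(2 x \right)}]:  - 2 A B = 6
  [e^{- 2 y}]:  - A^{2} = -9
  [\sin^{2}{\left(2 x \right)}]:  - 8 B^{2} = -8
These equations allow (A, B) = (-3, 1) or (3, -1).
Impose the point condition(s):
  u(0, 0) = -2  ⟹  A + B = -2
Only A = -3, B = 1 satisfies everything.
Hence u(x, y) = \cos{\left(2 x \right)} - 3 e^{- y}.

Answer: u(x, y) = \cos{\left(2 x \right)} - 3 e^{- y}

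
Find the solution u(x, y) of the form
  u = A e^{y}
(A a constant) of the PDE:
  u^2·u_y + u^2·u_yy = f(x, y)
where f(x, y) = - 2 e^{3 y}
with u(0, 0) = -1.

Substitute the ansatz u = A e^{y} into the left-hand side.
Derivatives of the ansatz:
  u_y = A e^{y}
  u_yy = A e^{y}
Term by term:
  u^2·u_y = A^{3} e^{3 y}
  u^2·u_yy = A^{3} e^{3 y}
So the left-hand side equals
  2 A^{3} e^{3 y}
This must equal f(x, y) = - 2 e^{3 y} identically.
Matching coefficients of the independent functions:
  [e^{3 y}]:  2 A^{3} = -2
Solving: A = -1.
Check against the point condition:
  u(0, 0) = -1  ⟹  A = -1  ✓
Hence u(x, y) = - e^{y}.

Answer: u(x, y) = - e^{y}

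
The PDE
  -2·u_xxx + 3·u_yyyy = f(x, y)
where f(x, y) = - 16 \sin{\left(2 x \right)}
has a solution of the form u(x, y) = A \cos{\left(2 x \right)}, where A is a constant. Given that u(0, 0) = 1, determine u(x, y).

Substitute the ansatz u = A \cos{\left(2 x \right)} into the left-hand side.
Derivatives of the ansatz:
  u_xxx = 8 A \sin{\left(2 x \right)}
  u_yyyy = 0
Term by term:
  -2·u_xxx = - 16 A \sin{\left(2 x \right)}
  3·u_yyyy = 0
So the left-hand side equals
  - 16 A \sin{\left(2 x \right)}
This must equal f(x, y) = - 16 \sin{\left(2 x \right)} identically.
Matching coefficients of the independent functions:
  [\sin{\left(2 x \right)}]:  - 16 A = -16
Solving: A = 1.
Check against the point condition:
  u(0, 0) = 1  ⟹  A = 1  ✓
Hence u(x, y) = \cos{\left(2 x \right)}.

Answer: u(x, y) = \cos{\left(2 x \right)}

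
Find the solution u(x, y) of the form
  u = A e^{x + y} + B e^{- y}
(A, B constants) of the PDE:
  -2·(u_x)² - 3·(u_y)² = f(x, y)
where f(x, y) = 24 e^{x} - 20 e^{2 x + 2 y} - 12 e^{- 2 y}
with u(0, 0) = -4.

Substitute the ansatz u = A e^{x + y} + B e^{- y} into the left-hand side.
Derivatives of the ansatz:
  u_x = A e^{x} e^{y}
  u_y = A e^{x} e^{y} - B e^{- y}
Term by term:
  -2·(u_x)² = - 2 A^{2} e^{2 x} e^{2 y}
  -3·(u_y)² = - 3 A^{2} e^{2 x} e^{2 y} + 6 A B e^{x} - 3 B^{2} e^{- 2 y}
So the left-hand side equals
  - 5 A^{2} e^{2 x} e^{2 y} + 6 A B e^{x} - 3 B^{2} e^{- 2 y}
This must equal f(x, y) identically; expanded, f = - 20 e^{2 x} e^{2 y} + 24 e^{x} - 12 e^{- 2 y}.
Matching coefficients of the independent functions:
  [e^{2 x} e^{2 y}]:  - 5 A^{2} = -20
  [e^{x}]:  6 A B = 24
  [e^{- 2 y}]:  - 3 B^{2} = -12
These equations allow (A, B) = (-2, -2) or (2, 2).
Impose the point condition(s):
  u(0, 0) = -4  ⟹  A + B = -4
Only A = -2, B = -2 satisfies everything.
Hence u(x, y) = - 2 e^{x + y} - 2 e^{- y}.

Answer: u(x, y) = - 2 e^{x + y} - 2 e^{- y}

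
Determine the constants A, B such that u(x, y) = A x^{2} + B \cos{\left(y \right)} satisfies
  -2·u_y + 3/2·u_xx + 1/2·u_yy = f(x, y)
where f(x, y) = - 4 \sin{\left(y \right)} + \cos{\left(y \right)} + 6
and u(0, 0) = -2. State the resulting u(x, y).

Answer: u(x, y) = 2 x^{2} - 2 \cos{\left(y \right)}

Derivation:
Substitute the ansatz u = A x^{2} + B \cos{\left(y \right)} into the left-hand side.
Derivatives of the ansatz:
  u_y = - B \sin{\left(y \right)}
  u_xx = 2 A
  u_yy = - B \cos{\left(y \right)}
Term by term:
  -2·u_y = 2 B \sin{\left(y \right)}
  3/2·u_xx = 3 A
  1/2·u_yy = - \frac{B \cos{\left(y \right)}}{2}
So the left-hand side equals
  3 A + 2 B \sin{\left(y \right)} - \frac{B \cos{\left(y \right)}}{2}
This must equal f(x, y) = - 4 \sin{\left(y \right)} + \cos{\left(y \right)} + 6 identically.
Matching coefficients of the independent functions:
  [constant term]:  3 A = 6
  [\sin{\left(y \right)}]:  2 B = -4
  [\cos{\left(y \right)}]:  - \frac{B}{2} = 1
Solving: A = 2, B = -2.
Check against the point condition:
  u(0, 0) = -2  ⟹  B = -2  ✓
Hence u(x, y) = 2 x^{2} - 2 \cos{\left(y \right)}.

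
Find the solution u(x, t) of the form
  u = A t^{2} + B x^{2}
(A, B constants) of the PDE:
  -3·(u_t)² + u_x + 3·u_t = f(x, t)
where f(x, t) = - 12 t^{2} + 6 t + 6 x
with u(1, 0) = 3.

Substitute the ansatz u = A t^{2} + B x^{2} into the left-hand side.
Derivatives of the ansatz:
  u_t = 2 A t
  u_x = 2 B x
Term by term:
  -3·(u_t)² = - 12 A^{2} t^{2}
  u_x = 2 B x
  3·u_t = 6 A t
So the left-hand side equals
  - 12 A^{2} t^{2} + 6 A t + 2 B x
This must equal f(x, t) = - 12 t^{2} + 6 t + 6 x identically.
Matching coefficients of the independent functions:
  [t]:  6 A = 6
  [t^{2}]:  - 12 A^{2} = -12
  [x]:  2 B = 6
Solving: A = 1, B = 3.
Check against the point condition:
  u(1, 0) = 3  ⟹  B = 3  ✓
Hence u(x, t) = t^{2} + 3 x^{2}.

Answer: u(x, t) = t^{2} + 3 x^{2}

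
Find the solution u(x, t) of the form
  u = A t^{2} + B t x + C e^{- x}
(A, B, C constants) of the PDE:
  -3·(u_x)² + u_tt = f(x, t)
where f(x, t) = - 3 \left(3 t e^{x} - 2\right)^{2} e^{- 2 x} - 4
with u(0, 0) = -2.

Substitute the ansatz u = A t^{2} + B t x + C e^{- x} into the left-hand side.
Derivatives of the ansatz:
  u_x = B t - C e^{- x}
  u_tt = 2 A
Term by term:
  -3·(u_x)² = - 3 B^{2} t^{2} + 6 B C t e^{- x} - 3 C^{2} e^{- 2 x}
  u_tt = 2 A
So the left-hand side equals
  2 A - 3 B^{2} t^{2} + 6 B C t e^{- x} - 3 C^{2} e^{- 2 x}
This must equal f(x, t) identically; expanded, f = - 27 t^{2} + 36 t e^{- x} - 4 - 12 e^{- 2 x}.
Matching coefficients of the independent functions:
  [constant term]:  2 A = -4
  [t^{2}]:  - 3 B^{2} = -27
  [t e^{- x}]:  6 B C = 36
  [e^{- 2 x}]:  - 3 C^{2} = -12
These equations allow (A, B, C) = (-2, -3, -2) or (-2, 3, 2).
Impose the point condition(s):
  u(0, 0) = -2  ⟹  C = -2
Only A = -2, B = -3, C = -2 satisfies everything.
Hence u(x, t) = - 2 t^{2} - 3 t x - 2 e^{- x}.

Answer: u(x, t) = - 2 t^{2} - 3 t x - 2 e^{- x}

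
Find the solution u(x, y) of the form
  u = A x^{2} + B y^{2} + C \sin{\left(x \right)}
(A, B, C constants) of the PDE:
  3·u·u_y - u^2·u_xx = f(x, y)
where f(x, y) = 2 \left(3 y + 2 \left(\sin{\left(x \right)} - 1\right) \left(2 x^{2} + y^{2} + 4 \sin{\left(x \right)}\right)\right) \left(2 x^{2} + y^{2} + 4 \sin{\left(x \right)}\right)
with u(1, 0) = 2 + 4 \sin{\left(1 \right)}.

Substitute the ansatz u = A x^{2} + B y^{2} + C \sin{\left(x \right)} into the left-hand side.
Derivatives of the ansatz:
  u_y = 2 B y
  u_xx = 2 A - C \sin{\left(x \right)}
Term by term:
  3·u·u_y = 6 A B x^{2} y + 6 B^{2} y^{3} + 6 B C y \sin{\left(x \right)}
  -u^2·u_xx = - 2 A^{3} x^{4} - 4 A^{2} B x^{2} y^{2} + A^{2} C x^{4} \sin{\left(x \right)} - 4 A^{2} C x^{2} \sin{\left(x \right)} - 2 A B^{2} y^{4} + 2 A B C x^{2} y^{2} \sin{\left(x \right)} - 4 A B C y^{2} \sin{\left(x \right)} + 2 A C^{2} x^{2} \sin^{2}{\left(x \right)} - 2 A C^{2} \sin^{2}{\left(x \right)} + B^{2} C y^{4} \sin{\left(x \right)} + 2 B C^{2} y^{2} \sin^{2}{\left(x \right)} + C^{3} \sin^{3}{\left(x \right)}
So the left-hand side equals
  - 2 A^{3} x^{4} - 4 A^{2} B x^{2} y^{2} + A^{2} C x^{4} \sin{\left(x \right)} - 4 A^{2} C x^{2} \sin{\left(x \right)} - 2 A B^{2} y^{4} + 2 A B C x^{2} y^{2} \sin{\left(x \right)} - 4 A B C y^{2} \sin{\left(x \right)} + 6 A B x^{2} y + 2 A C^{2} x^{2} \sin^{2}{\left(x \right)} - 2 A C^{2} \sin^{2}{\left(x \right)} + B^{2} C y^{4} \sin{\left(x \right)} + 6 B^{2} y^{3} + 2 B C^{2} y^{2} \sin^{2}{\left(x \right)} + 6 B C y \sin{\left(x \right)} + C^{3} \sin^{3}{\left(x \right)}
This must equal f(x, y) identically; expanded, f = 16 x^{4} \sin{\left(x \right)} - 16 x^{4} + 16 x^{2} y^{2} \sin{\left(x \right)} - 16 x^{2} y^{2} + 12 x^{2} y + 64 x^{2} \sin^{2}{\left(x \right)} - 64 x^{2} \sin{\left(x \right)} + 4 y^{4} \sin{\left(x \right)} - 4 y^{4} + 6 y^{3} + 32 y^{2} \sin^{2}{\left(x \right)} - 32 y^{2} \sin{\left(x \right)} + 24 y \sin{\left(x \right)} + 64 \sin^{3}{\left(x \right)} - 64 \sin^{2}{\left(x \right)}.
Matching coefficients of the independent functions:
(each divided by its leading coefficient; functions giving the same equation are listed together)
  [x^{4}]:  A^{3} - 8 = 0
  [y^{3}]:  B^{2} - 1 = 0
  [y^{4}]:  A B^{2} - 2 = 0
  [x^{2} y]:  A B - 2 = 0
  [x^{2} y^{2}]:  A^{2} B - 4 = 0
  [x^{2} \sin{\left(x \right)}, x^{4} \sin{\left(x \right)}]:  A^{2} C - 16 = 0
  [x^{2} \sin^{2}{\left(x \right)}, \sin^{2}{\left(x \right)}]:  A C^{2} - 32 = 0
  [y \sin{\left(x \right)}]:  B C - 4 = 0
  [y^{2} \sin{\left(x \right)}, x^{2} y^{2} \sin{\left(x \right)}]:  A B C - 8 = 0
  [y^{2} \sin^{2}{\left(x \right)}]:  B C^{2} - 16 = 0
  [y^{4} \sin{\left(x \right)}]:  B^{2} C - 4 = 0
  [\sin^{3}{\left(x \right)}]:  C^{3} - 64 = 0
Solving: A = 2, B = 1, C = 4.
Check against the point condition:
  u(1, 0) = 2 + 4 \sin{\left(1 \right)}  ⟹  A + C \sin{\left(1 \right)} = 2 + 4 \sin{\left(1 \right)}  ✓
Hence u(x, y) = 2 x^{2} + y^{2} + 4 \sin{\left(x \right)}.

Answer: u(x, y) = 2 x^{2} + y^{2} + 4 \sin{\left(x \right)}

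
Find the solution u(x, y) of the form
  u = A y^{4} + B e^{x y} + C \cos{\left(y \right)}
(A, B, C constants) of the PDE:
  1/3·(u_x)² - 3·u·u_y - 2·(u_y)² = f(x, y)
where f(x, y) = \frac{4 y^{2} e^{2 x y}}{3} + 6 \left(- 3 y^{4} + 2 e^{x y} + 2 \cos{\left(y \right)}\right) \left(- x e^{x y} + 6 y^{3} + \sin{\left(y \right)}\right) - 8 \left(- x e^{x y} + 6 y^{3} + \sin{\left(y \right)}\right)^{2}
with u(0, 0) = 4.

Substitute the ansatz u = A y^{4} + B e^{x y} + C \cos{\left(y \right)} into the left-hand side.
Derivatives of the ansatz:
  u_x = B y e^{x y}
  u_y = 4 A y^{3} + B x e^{x y} - C \sin{\left(y \right)}
Term by term:
  1/3·(u_x)² = \frac{B^{2} y^{2} e^{2 x y}}{3}
  -3·u·u_y = - 12 A^{2} y^{7} - 3 A B x y^{4} e^{x y} - 12 A B y^{3} e^{x y} + 3 A C y^{4} \sin{\left(y \right)} - 12 A C y^{3} \cos{\left(y \right)} - 3 B^{2} x e^{2 x y} - 3 B C x e^{x y} \cos{\left(y \right)} + 3 B C e^{x y} \sin{\left(y \right)} + 3 C^{2} \sin{\left(y \right)} \cos{\left(y \right)}
  -2·(u_y)² = - 32 A^{2} y^{6} - 16 A B x y^{3} e^{x y} + 16 A C y^{3} \sin{\left(y \right)} - 2 B^{2} x^{2} e^{2 x y} + 4 B C x e^{x y} \sin{\left(y \right)} - 2 C^{2} \sin^{2}{\left(y \right)}
So the left-hand side equals
  - 12 A^{2} y^{7} - 32 A^{2} y^{6} - 3 A B x y^{4} e^{x y} - 16 A B x y^{3} e^{x y} - 12 A B y^{3} e^{x y} + 3 A C y^{4} \sin{\left(y \right)} + 16 A C y^{3} \sin{\left(y \right)} - 12 A C y^{3} \cos{\left(y \right)} - 2 B^{2} x^{2} e^{2 x y} - 3 B^{2} x e^{2 x y} + \frac{B^{2} y^{2} e^{2 x y}}{3} + 4 B C x e^{x y} \sin{\left(y \right)} - 3 B C x e^{x y} \cos{\left(y \right)} + 3 B C e^{x y} \sin{\left(y \right)} - 2 C^{2} \sin^{2}{\left(y \right)} + 3 C^{2} \sin{\left(y \right)} \cos{\left(y \right)}
This must equal f(x, y) identically; expanded, f = - 8 x^{2} e^{2 x y} + 18 x y^{4} e^{x y} + 96 x y^{3} e^{x y} - 12 x e^{2 x y} + 16 x e^{x y} \sin{\left(y \right)} - 12 x e^{x y} \cos{\left(y \right)} - 108 y^{7} - 288 y^{6} - 18 y^{4} \sin{\left(y \right)} + 72 y^{3} e^{x y} - 96 y^{3} \sin{\left(y \right)} + 72 y^{3} \cos{\left(y \right)} + \frac{4 y^{2} e^{2 x y}}{3} + 12 e^{x y} \sin{\left(y \right)} - 8 \sin^{2}{\left(y \right)} + 12 \sin{\left(y \right)} \cos{\left(y \right)}.
Matching coefficients of the independent functions:
(each divided by its leading coefficient; functions giving the same equation are listed together)
  [y^{6}, y^{7}]:  A^{2} - 9 = 0
  [x e^{2 x y}, x^{2} e^{2 x y}, y^{2} e^{2 x y}]:  B^{2} - 4 = 0
  [y^{3} e^{x y}, x y^{3} e^{x y}, x y^{4} e^{x y}]:  A B + 6 = 0
  [y^{3} \sin{\left(y \right)}, y^{3} \cos{\left(y \right)}, y^{4} \sin{\left(y \right)}]:  A C + 6 = 0
  [e^{x y} \sin{\left(y \right)}, x e^{x y} \sin{\left(y \right)}, x e^{x y} \cos{\left(y \right)}]:  B C - 4 = 0
  [\sin{\left(y \right)} \cos{\left(y \right)}, \sin^{2}{\left(y \right)}]:  C^{2} - 4 = 0
These equations allow (A, B, C) = (-3, 2, 2) or (3, -2, -2).
Impose the point condition(s):
  u(0, 0) = 4  ⟹  B + C = 4
Only A = -3, B = 2, C = 2 satisfies everything.
Hence u(x, y) = - 3 y^{4} + 2 e^{x y} + 2 \cos{\left(y \right)}.

Answer: u(x, y) = - 3 y^{4} + 2 e^{x y} + 2 \cos{\left(y \right)}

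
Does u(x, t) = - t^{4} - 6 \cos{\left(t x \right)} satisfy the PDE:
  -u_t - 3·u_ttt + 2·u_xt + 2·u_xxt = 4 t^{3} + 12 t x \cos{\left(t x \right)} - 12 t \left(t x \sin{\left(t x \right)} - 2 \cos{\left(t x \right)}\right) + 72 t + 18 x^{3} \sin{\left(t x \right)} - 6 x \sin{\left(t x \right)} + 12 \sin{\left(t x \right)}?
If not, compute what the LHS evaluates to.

Answer: Yes

Derivation:
Evaluate each term of the left-hand side for u = - t^{4} - 6 \cos{\left(t x \right)}.
Derivatives:
  u_t = - 4 t^{3} + 6 x \sin{\left(t x \right)}
  u_ttt = - 24 t - 6 x^{3} \sin{\left(t x \right)}
  u_xt = 6 t x \cos{\left(t x \right)} + 6 \sin{\left(t x \right)}
  u_xxt = - 6 t^{2} x \sin{\left(t x \right)} + 12 t \cos{\left(t x \right)}
Terms:
  -u_t = 4 t^{3} - 6 x \sin{\left(t x \right)}
  -3·u_ttt = 72 t + 18 x^{3} \sin{\left(t x \right)}
  2·u_xt = 12 t x \cos{\left(t x \right)} + 12 \sin{\left(t x \right)}
  2·u_xxt = 12 t \left(- t x \sin{\left(t x \right)} + 2 \cos{\left(t x \right)}\right)
Sum: LHS = 4 t^{3} + 12 t x \cos{\left(t x \right)} - 12 t \left(t x \sin{\left(t x \right)} - 2 \cos{\left(t x \right)}\right) + 72 t + 18 x^{3} \sin{\left(t x \right)} - 6 x \sin{\left(t x \right)} + 12 \sin{\left(t x \right)}
This is exactly the given right-hand side, so u is a solution.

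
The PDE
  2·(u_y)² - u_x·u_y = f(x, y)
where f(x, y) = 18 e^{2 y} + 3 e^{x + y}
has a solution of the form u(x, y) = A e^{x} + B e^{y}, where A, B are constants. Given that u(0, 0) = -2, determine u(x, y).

Answer: u(x, y) = e^{x} - 3 e^{y}

Derivation:
Substitute the ansatz u = A e^{x} + B e^{y} into the left-hand side.
Derivatives of the ansatz:
  u_y = B e^{y}
  u_x = A e^{x}
Term by term:
  2·(u_y)² = 2 B^{2} e^{2 y}
  -u_x·u_y = - A B e^{x} e^{y}
So the left-hand side equals
  - A B e^{x} e^{y} + 2 B^{2} e^{2 y}
This must equal f(x, y) identically; expanded, f = 3 e^{x} e^{y} + 18 e^{2 y}.
Matching coefficients of the independent functions:
  [e^{x} e^{y}]:  - A B = 3
  [e^{2 y}]:  2 B^{2} = 18
These equations allow (A, B) = (-1, 3) or (1, -3).
Impose the point condition(s):
  u(0, 0) = -2  ⟹  A + B = -2
Only A = 1, B = -3 satisfies everything.
Hence u(x, y) = e^{x} - 3 e^{y}.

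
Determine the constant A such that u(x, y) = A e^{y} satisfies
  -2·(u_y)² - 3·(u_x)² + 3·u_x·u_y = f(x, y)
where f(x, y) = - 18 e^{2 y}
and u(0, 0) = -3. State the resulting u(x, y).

Substitute the ansatz u = A e^{y} into the left-hand side.
Derivatives of the ansatz:
  u_y = A e^{y}
  u_x = 0
Term by term:
  -2·(u_y)² = - 2 A^{2} e^{2 y}
  -3·(u_x)² = 0
  3·u_x·u_y = 0
So the left-hand side equals
  - 2 A^{2} e^{2 y}
This must equal f(x, y) = - 18 e^{2 y} identically.
Matching coefficients of the independent functions:
  [e^{2 y}]:  - 2 A^{2} = -18
These equations allow (A) = (-3) or (3).
Impose the point condition(s):
  u(0, 0) = -3  ⟹  A = -3
Only A = -3 satisfies everything.
Hence u(x, y) = - 3 e^{y}.

Answer: u(x, y) = - 3 e^{y}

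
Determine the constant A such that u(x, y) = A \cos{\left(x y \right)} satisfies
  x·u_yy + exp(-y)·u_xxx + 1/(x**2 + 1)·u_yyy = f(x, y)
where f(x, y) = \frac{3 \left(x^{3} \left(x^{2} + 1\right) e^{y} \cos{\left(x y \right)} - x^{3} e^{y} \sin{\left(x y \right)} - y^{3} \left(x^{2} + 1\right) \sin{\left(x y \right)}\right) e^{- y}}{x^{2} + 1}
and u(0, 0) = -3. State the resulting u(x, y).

Answer: u(x, y) = - 3 \cos{\left(x y \right)}

Derivation:
Substitute the ansatz u = A \cos{\left(x y \right)} into the left-hand side.
Derivatives of the ansatz:
  u_yy = - A x^{2} \cos{\left(x y \right)}
  u_xxx = A y^{3} \sin{\left(x y \right)}
  u_yyy = A x^{3} \sin{\left(x y \right)}
Term by term:
  x·u_yy = - A x^{3} \cos{\left(x y \right)}
  exp(-y)·u_xxx = A y^{3} e^{- y} \sin{\left(x y \right)}
  1/(x**2 + 1)·u_yyy = \frac{A x^{3} \sin{\left(x y \right)}}{x^{2} + 1}
So the left-hand side equals
  - A x^{3} \cos{\left(x y \right)} + \frac{A x^{3} \sin{\left(x y \right)}}{x^{2} + 1} + A y^{3} e^{- y} \sin{\left(x y \right)}
This must equal f(x, y) identically; expanded, f = 3 x^{3} \cos{\left(x y \right)} - \frac{3 x^{3} \sin{\left(x y \right)}}{x^{2} + 1} - 3 y^{3} e^{- y} \sin{\left(x y \right)}.
Matching coefficients of the independent functions:
  [x^{3} \cos{\left(x y \right)}]:  - A = 3
  [\frac{x^{3} \sin{\left(x y \right)}}{x^{2} + 1}, y^{3} e^{- y} \sin{\left(x y \right)}]:  A = -3
Solving: A = -3.
Check against the point condition:
  u(0, 0) = -3  ⟹  A = -3  ✓
Hence u(x, y) = - 3 \cos{\left(x y \right)}.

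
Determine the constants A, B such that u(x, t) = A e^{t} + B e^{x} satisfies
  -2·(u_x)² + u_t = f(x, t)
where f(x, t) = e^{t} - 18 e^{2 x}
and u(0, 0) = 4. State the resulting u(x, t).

Answer: u(x, t) = e^{t} + 3 e^{x}

Derivation:
Substitute the ansatz u = A e^{t} + B e^{x} into the left-hand side.
Derivatives of the ansatz:
  u_x = B e^{x}
  u_t = A e^{t}
Term by term:
  -2·(u_x)² = - 2 B^{2} e^{2 x}
  u_t = A e^{t}
So the left-hand side equals
  A e^{t} - 2 B^{2} e^{2 x}
This must equal f(x, t) = e^{t} - 18 e^{2 x} identically.
Matching coefficients of the independent functions:
  [e^{t}]:  A = 1
  [e^{2 x}]:  - 2 B^{2} = -18
These equations allow (A, B) = (1, -3) or (1, 3).
Impose the point condition(s):
  u(0, 0) = 4  ⟹  A + B = 4
Only A = 1, B = 3 satisfies everything.
Hence u(x, t) = e^{t} + 3 e^{x}.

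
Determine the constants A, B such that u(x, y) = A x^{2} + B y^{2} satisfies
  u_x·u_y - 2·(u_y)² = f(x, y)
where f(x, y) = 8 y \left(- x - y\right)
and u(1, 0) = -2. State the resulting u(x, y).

Answer: u(x, y) = - 2 x^{2} + y^{2}

Derivation:
Substitute the ansatz u = A x^{2} + B y^{2} into the left-hand side.
Derivatives of the ansatz:
  u_x = 2 A x
  u_y = 2 B y
Term by term:
  u_x·u_y = 4 A B x y
  -2·(u_y)² = - 8 B^{2} y^{2}
So the left-hand side equals
  4 A B x y - 8 B^{2} y^{2}
This must equal f(x, y) identically; expanded, f = - 8 x y - 8 y^{2}.
Matching coefficients of the independent functions:
  [y^{2}]:  - 8 B^{2} = -8
  [x y]:  4 A B = -8
These equations allow (A, B) = (-2, 1) or (2, -1).
Impose the point condition(s):
  u(1, 0) = -2  ⟹  A = -2
Only A = -2, B = 1 satisfies everything.
Hence u(x, y) = - 2 x^{2} + y^{2}.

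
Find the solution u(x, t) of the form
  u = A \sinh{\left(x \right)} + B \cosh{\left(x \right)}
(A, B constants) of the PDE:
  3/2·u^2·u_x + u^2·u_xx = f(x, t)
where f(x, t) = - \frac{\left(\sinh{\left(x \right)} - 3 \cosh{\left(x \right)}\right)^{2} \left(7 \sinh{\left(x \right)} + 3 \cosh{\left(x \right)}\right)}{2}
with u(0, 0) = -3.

Substitute the ansatz u = A \sinh{\left(x \right)} + B \cosh{\left(x \right)} into the left-hand side.
Derivatives of the ansatz:
  u_x = A \cosh{\left(x \right)} + B \sinh{\left(x \right)}
  u_xx = A \sinh{\left(x \right)} + B \cosh{\left(x \right)}
Term by term:
  3/2·u^2·u_x = \frac{3 A^{3} \sinh^{2}{\left(x \right)} \cosh{\left(x \right)}}{2} + \frac{3 A^{2} B \sinh^{3}{\left(x \right)}}{2} + 3 A^{2} B \sinh{\left(x \right)} \cosh^{2}{\left(x \right)} + 3 A B^{2} \sinh^{2}{\left(x \right)} \cosh{\left(x \right)} + \frac{3 A B^{2} \cosh^{3}{\left(x \right)}}{2} + \frac{3 B^{3} \sinh{\left(x \right)} \cosh^{2}{\left(x \right)}}{2}
  u^2·u_xx = A^{3} \sinh^{3}{\left(x \right)} + 3 A^{2} B \sinh^{2}{\left(x \right)} \cosh{\left(x \right)} + 3 A B^{2} \sinh{\left(x \right)} \cosh^{2}{\left(x \right)} + B^{3} \cosh^{3}{\left(x \right)}
So the left-hand side equals
  A^{3} \sinh^{3}{\left(x \right)} + \frac{3 A^{3} \sinh^{2}{\left(x \right)} \cosh{\left(x \right)}}{2} + \frac{3 A^{2} B \sinh^{3}{\left(x \right)}}{2} + 3 A^{2} B \sinh^{2}{\left(x \right)} \cosh{\left(x \right)} + 3 A^{2} B \sinh{\left(x \right)} \cosh^{2}{\left(x \right)} + 3 A B^{2} \sinh^{2}{\left(x \right)} \cosh{\left(x \right)} + 3 A B^{2} \sinh{\left(x \right)} \cosh^{2}{\left(x \right)} + \frac{3 A B^{2} \cosh^{3}{\left(x \right)}}{2} + \frac{3 B^{3} \sinh{\left(x \right)} \cosh^{2}{\left(x \right)}}{2} + B^{3} \cosh^{3}{\left(x \right)}
This must equal f(x, t) identically; expanded, f = - \frac{7 \sinh^{3}{\left(x \right)}}{2} + \frac{39 \sinh^{2}{\left(x \right)} \cosh{\left(x \right)}}{2} - \frac{45 \sinh{\left(x \right)} \cosh^{2}{\left(x \right)}}{2} - \frac{27 \cosh^{3}{\left(x \right)}}{2}.
Matching coefficients of the independent functions:
  [\sinh{\left(x \right)} \cosh^{2}{\left(x \right)}]:  3 A^{2} B + 3 A B^{2} + \frac{3 B^{3}}{2} = - \frac{45}{2}
  [\sinh^{2}{\left(x \right)} \cosh{\left(x \right)}]:  \frac{3 A^{3}}{2} + 3 A^{2} B + 3 A B^{2} = \frac{39}{2}
  [\sinh^{3}{\left(x \right)}]:  A^{3} + \frac{3 A^{2} B}{2} = - \frac{7}{2}
  [\cosh^{3}{\left(x \right)}]:  \frac{3 A B^{2}}{2} + B^{3} = - \frac{27}{2}
Solving: A = 1, B = -3.
Check against the point condition:
  u(0, 0) = -3  ⟹  B = -3  ✓
Hence u(x, t) = \sinh{\left(x \right)} - 3 \cosh{\left(x \right)}.

Answer: u(x, t) = \sinh{\left(x \right)} - 3 \cosh{\left(x \right)}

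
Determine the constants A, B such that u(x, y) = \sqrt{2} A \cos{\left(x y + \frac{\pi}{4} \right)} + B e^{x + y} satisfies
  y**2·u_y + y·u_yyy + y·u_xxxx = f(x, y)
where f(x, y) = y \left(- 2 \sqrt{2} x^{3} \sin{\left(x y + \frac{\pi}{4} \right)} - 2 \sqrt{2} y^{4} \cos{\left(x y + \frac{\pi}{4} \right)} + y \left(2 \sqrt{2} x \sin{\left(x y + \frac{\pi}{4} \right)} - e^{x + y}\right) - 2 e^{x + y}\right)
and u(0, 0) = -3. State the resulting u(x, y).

Substitute the ansatz u = \sqrt{2} A \cos{\left(x y + \frac{\pi}{4} \right)} + B e^{x + y} into the left-hand side.
Derivatives of the ansatz:
  u_y = - \sqrt{2} A x \sin{\left(x y + \frac{\pi}{4} \right)} + B e^{x} e^{y}
  u_yyy = \sqrt{2} A x^{3} \sin{\left(x y + \frac{\pi}{4} \right)} + B e^{x} e^{y}
  u_xxxx = \sqrt{2} A y^{4} \cos{\left(x y + \frac{\pi}{4} \right)} + B e^{x} e^{y}
Term by term:
  y**2·u_y = - \sqrt{2} A x y^{2} \sin{\left(x y + \frac{\pi}{4} \right)} + B y^{2} e^{x} e^{y}
  y·u_yyy = \sqrt{2} A x^{3} y \sin{\left(x y + \frac{\pi}{4} \right)} + B y e^{x} e^{y}
  y·u_xxxx = \sqrt{2} A y^{5} \cos{\left(x y + \frac{\pi}{4} \right)} + B y e^{x} e^{y}
So the left-hand side equals
  \sqrt{2} A x^{3} y \sin{\left(x y + \frac{\pi}{4} \right)} - \sqrt{2} A x y^{2} \sin{\left(x y + \frac{\pi}{4} \right)} + \sqrt{2} A y^{5} \cos{\left(x y + \frac{\pi}{4} \right)} + B y^{2} e^{x} e^{y} + 2 B y e^{x} e^{y}
This must equal f(x, y) identically; expanded, f = - 2 \sqrt{2} x^{3} y \sin{\left(x y + \frac{\pi}{4} \right)} + 2 \sqrt{2} x y^{2} \sin{\left(x y + \frac{\pi}{4} \right)} - 2 \sqrt{2} y^{5} \cos{\left(x y + \frac{\pi}{4} \right)} - y^{2} e^{x} e^{y} - 2 y e^{x} e^{y}.
Matching coefficients of the independent functions:
  [\sqrt{2} y^{5} \cos{\left(x y + \frac{\pi}{4} \right)}, \sqrt{2} x^{3} y \sin{\left(x y + \frac{\pi}{4} \right)}]:  A = -2
  [y e^{x} e^{y}]:  2 B = -2
  [y^{2} e^{x} e^{y}]:  B = -1
  [\sqrt{2} x y^{2} \sin{\left(x y + \frac{\pi}{4} \right)}]:  - A = 2
Solving: A = -2, B = -1.
Check against the point condition:
  u(0, 0) = -3  ⟹  A + B = -3  ✓
Hence u(x, y) = - e^{x + y} - 2 \sqrt{2} \cos{\left(x y + \frac{\pi}{4} \right)}.

Answer: u(x, y) = - e^{x + y} - 2 \sqrt{2} \cos{\left(x y + \frac{\pi}{4} \right)}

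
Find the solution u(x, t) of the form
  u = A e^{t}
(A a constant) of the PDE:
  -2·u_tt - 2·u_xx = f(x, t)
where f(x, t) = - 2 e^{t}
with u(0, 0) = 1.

Substitute the ansatz u = A e^{t} into the left-hand side.
Derivatives of the ansatz:
  u_tt = A e^{t}
  u_xx = 0
Term by term:
  -2·u_tt = - 2 A e^{t}
  -2·u_xx = 0
So the left-hand side equals
  - 2 A e^{t}
This must equal f(x, t) = - 2 e^{t} identically.
Matching coefficients of the independent functions:
  [e^{t}]:  - 2 A = -2
Solving: A = 1.
Check against the point condition:
  u(0, 0) = 1  ⟹  A = 1  ✓
Hence u(x, t) = e^{t}.

Answer: u(x, t) = e^{t}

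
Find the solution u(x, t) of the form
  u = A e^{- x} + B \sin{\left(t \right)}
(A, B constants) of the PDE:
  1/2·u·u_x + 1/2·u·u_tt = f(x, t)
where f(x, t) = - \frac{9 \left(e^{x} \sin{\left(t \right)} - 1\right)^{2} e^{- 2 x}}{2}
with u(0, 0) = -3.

Substitute the ansatz u = A e^{- x} + B \sin{\left(t \right)} into the left-hand side.
Derivatives of the ansatz:
  u_x = - A e^{- x}
  u_tt = - B \sin{\left(t \right)}
Term by term:
  1/2·u·u_x = - \frac{A^{2} e^{- 2 x}}{2} - \frac{A B e^{- x} \sin{\left(t \right)}}{2}
  1/2·u·u_tt = - \frac{A B e^{- x} \sin{\left(t \right)}}{2} - \frac{B^{2} \sin^{2}{\left(t \right)}}{2}
So the left-hand side equals
  - \frac{A^{2} e^{- 2 x}}{2} - A B e^{- x} \sin{\left(t \right)} - \frac{B^{2} \sin^{2}{\left(t \right)}}{2}
This must equal f(x, t) identically; expanded, f = - \frac{9 \sin^{2}{\left(t \right)}}{2} + 9 e^{- x} \sin{\left(t \right)} - \frac{9 e^{- 2 x}}{2}.
Matching coefficients of the independent functions:
  [e^{- x} \sin{\left(t \right)}]:  - A B = 9
  [e^{- 2 x}]:  - \frac{A^{2}}{2} = - \frac{9}{2}
  [\sin^{2}{\left(t \right)}]:  - \frac{B^{2}}{2} = - \frac{9}{2}
These equations allow (A, B) = (-3, 3) or (3, -3).
Impose the point condition(s):
  u(0, 0) = -3  ⟹  A = -3
Only A = -3, B = 3 satisfies everything.
Hence u(x, t) = 3 \sin{\left(t \right)} - 3 e^{- x}.

Answer: u(x, t) = 3 \sin{\left(t \right)} - 3 e^{- x}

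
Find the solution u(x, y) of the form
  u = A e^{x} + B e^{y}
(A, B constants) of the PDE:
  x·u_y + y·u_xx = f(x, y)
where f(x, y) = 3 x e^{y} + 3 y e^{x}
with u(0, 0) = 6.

Substitute the ansatz u = A e^{x} + B e^{y} into the left-hand side.
Derivatives of the ansatz:
  u_y = B e^{y}
  u_xx = A e^{x}
Term by term:
  x·u_y = B x e^{y}
  y·u_xx = A y e^{x}
So the left-hand side equals
  A y e^{x} + B x e^{y}
This must equal f(x, y) = 3 x e^{y} + 3 y e^{x} identically.
Matching coefficients of the independent functions:
  [x e^{y}]:  B = 3
  [y e^{x}]:  A = 3
Solving: A = 3, B = 3.
Check against the point condition:
  u(0, 0) = 6  ⟹  A + B = 6  ✓
Hence u(x, y) = 3 e^{x} + 3 e^{y}.

Answer: u(x, y) = 3 e^{x} + 3 e^{y}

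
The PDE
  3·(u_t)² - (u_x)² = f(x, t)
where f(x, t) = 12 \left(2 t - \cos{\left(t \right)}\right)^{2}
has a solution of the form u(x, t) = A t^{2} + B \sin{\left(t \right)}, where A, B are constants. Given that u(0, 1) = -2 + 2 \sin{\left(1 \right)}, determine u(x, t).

Answer: u(x, t) = - 2 t^{2} + 2 \sin{\left(t \right)}

Derivation:
Substitute the ansatz u = A t^{2} + B \sin{\left(t \right)} into the left-hand side.
Derivatives of the ansatz:
  u_t = 2 A t + B \cos{\left(t \right)}
  u_x = 0
Term by term:
  3·(u_t)² = 12 A^{2} t^{2} + 12 A B t \cos{\left(t \right)} + 3 B^{2} \cos^{2}{\left(t \right)}
  -(u_x)² = 0
So the left-hand side equals
  12 A^{2} t^{2} + 12 A B t \cos{\left(t \right)} + 3 B^{2} \cos^{2}{\left(t \right)}
This must equal f(x, t) identically; expanded, f = 48 t^{2} - 48 t \cos{\left(t \right)} + 12 \cos^{2}{\left(t \right)}.
Matching coefficients of the independent functions:
  [t^{2}]:  12 A^{2} = 48
  [t \cos{\left(t \right)}]:  12 A B = -48
  [\cos^{2}{\left(t \right)}]:  3 B^{2} = 12
These equations allow (A, B) = (-2, 2) or (2, -2).
Impose the point condition(s):
  u(0, 1) = -2 + 2 \sin{\left(1 \right)}  ⟹  A + B \sin{\left(1 \right)} = -2 + 2 \sin{\left(1 \right)}
Only A = -2, B = 2 satisfies everything.
Hence u(x, t) = - 2 t^{2} + 2 \sin{\left(t \right)}.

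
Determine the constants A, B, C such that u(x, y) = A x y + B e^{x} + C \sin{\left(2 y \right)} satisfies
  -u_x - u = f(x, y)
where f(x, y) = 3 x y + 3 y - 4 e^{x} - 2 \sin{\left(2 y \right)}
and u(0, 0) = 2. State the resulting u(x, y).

Answer: u(x, y) = - 3 x y + 2 e^{x} + 2 \sin{\left(2 y \right)}

Derivation:
Substitute the ansatz u = A x y + B e^{x} + C \sin{\left(2 y \right)} into the left-hand side.
Derivatives of the ansatz:
  u_x = A y + B e^{x}
Term by term:
  -u_x = - A y - B e^{x}
  -u = - A x y - B e^{x} - C \sin{\left(2 y \right)}
So the left-hand side equals
  - A x y - A y - 2 B e^{x} - C \sin{\left(2 y \right)}
This must equal f(x, y) = 3 x y + 3 y - 4 e^{x} - 2 \sin{\left(2 y \right)} identically.
Matching coefficients of the independent functions:
  [y, x y]:  - A = 3
  [e^{x}]:  - 2 B = -4
  [\sin{\left(2 y \right)}]:  - C = -2
Solving: A = -3, B = 2, C = 2.
Check against the point condition:
  u(0, 0) = 2  ⟹  B = 2  ✓
Hence u(x, y) = - 3 x y + 2 e^{x} + 2 \sin{\left(2 y \right)}.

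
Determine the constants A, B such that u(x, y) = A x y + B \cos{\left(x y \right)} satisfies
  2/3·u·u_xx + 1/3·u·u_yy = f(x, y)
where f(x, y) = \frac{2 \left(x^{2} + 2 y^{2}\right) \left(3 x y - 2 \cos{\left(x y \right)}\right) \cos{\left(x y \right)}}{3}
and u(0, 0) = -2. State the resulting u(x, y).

Substitute the ansatz u = A x y + B \cos{\left(x y \right)} into the left-hand side.
Derivatives of the ansatz:
  u_xx = - B y^{2} \cos{\left(x y \right)}
  u_yy = - B x^{2} \cos{\left(x y \right)}
Term by term:
  2/3·u·u_xx = - \frac{2 A B x y^{3} \cos{\left(x y \right)}}{3} - \frac{2 B^{2} y^{2} \cos^{2}{\left(x y \right)}}{3}
  1/3·u·u_yy = - \frac{A B x^{3} y \cos{\left(x y \right)}}{3} - \frac{B^{2} x^{2} \cos^{2}{\left(x y \right)}}{3}
So the left-hand side equals
  - \frac{A B x^{3} y \cos{\left(x y \right)}}{3} - \frac{2 A B x y^{3} \cos{\left(x y \right)}}{3} - \frac{B^{2} x^{2} \cos^{2}{\left(x y \right)}}{3} - \frac{2 B^{2} y^{2} \cos^{2}{\left(x y \right)}}{3}
This must equal f(x, y) identically; expanded, f = 2 x^{3} y \cos{\left(x y \right)} - \frac{4 x^{2} \cos^{2}{\left(x y \right)}}{3} + 4 x y^{3} \cos{\left(x y \right)} - \frac{8 y^{2} \cos^{2}{\left(x y \right)}}{3}.
Matching coefficients of the independent functions:
  [x^{2} \cos^{2}{\left(x y \right)}]:  - \frac{B^{2}}{3} = - \frac{4}{3}
  [y^{2} \cos^{2}{\left(x y \right)}]:  - \frac{2 B^{2}}{3} = - \frac{8}{3}
  [x y^{3} \cos{\left(x y \right)}]:  - \frac{2 A B}{3} = 4
  [x^{3} y \cos{\left(x y \right)}]:  - \frac{A B}{3} = 2
These equations allow (A, B) = (-3, 2) or (3, -2).
Impose the point condition(s):
  u(0, 0) = -2  ⟹  B = -2
Only A = 3, B = -2 satisfies everything.
Hence u(x, y) = 3 x y - 2 \cos{\left(x y \right)}.

Answer: u(x, y) = 3 x y - 2 \cos{\left(x y \right)}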